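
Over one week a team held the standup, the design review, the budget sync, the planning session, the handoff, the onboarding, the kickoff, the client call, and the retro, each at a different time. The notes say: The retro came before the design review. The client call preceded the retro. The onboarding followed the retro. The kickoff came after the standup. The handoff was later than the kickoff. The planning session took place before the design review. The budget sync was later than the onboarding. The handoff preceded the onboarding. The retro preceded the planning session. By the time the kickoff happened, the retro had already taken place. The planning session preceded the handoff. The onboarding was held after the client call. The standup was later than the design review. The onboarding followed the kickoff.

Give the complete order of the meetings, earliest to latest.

The constraints fix every adjacent pair, so only one ordering works:
the client call → the retro → the planning session → the design review → the standup → the kickoff → the handoff → the onboarding → the budget sync.

the client call, the retro, the planning session, the design review, the standup, the kickoff, the handoff, the onboarding, the budget sync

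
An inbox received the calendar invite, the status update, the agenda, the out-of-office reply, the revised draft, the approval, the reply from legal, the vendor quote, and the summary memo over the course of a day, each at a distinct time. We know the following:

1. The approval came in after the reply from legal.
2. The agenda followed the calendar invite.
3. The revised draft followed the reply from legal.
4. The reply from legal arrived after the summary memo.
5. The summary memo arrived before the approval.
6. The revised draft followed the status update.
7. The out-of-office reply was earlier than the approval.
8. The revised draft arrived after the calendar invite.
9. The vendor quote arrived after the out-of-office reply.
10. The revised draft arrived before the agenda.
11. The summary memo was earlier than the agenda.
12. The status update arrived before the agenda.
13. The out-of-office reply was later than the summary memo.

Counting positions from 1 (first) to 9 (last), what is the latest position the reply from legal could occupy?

6

The reply from legal must come before the agenda, the approval, and the revised draft — 3 messages forced after it.
Everything else can be placed before the reply from legal in some valid order, so the reply from legal can sit as late as position 9 − 3 = 6.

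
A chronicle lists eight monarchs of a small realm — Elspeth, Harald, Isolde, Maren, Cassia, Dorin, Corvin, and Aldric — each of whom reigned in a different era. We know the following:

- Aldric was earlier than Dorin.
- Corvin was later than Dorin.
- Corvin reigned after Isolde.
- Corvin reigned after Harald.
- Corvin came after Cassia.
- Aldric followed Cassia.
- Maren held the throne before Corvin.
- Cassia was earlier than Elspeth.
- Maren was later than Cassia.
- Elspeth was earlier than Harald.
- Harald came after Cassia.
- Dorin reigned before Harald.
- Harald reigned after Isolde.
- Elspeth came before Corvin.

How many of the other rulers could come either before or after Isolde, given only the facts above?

Forced after Isolde: Corvin and Harald.
That leaves Aldric, Cassia, Dorin, Elspeth, and Maren with no forced order relative to Isolde — 5.

5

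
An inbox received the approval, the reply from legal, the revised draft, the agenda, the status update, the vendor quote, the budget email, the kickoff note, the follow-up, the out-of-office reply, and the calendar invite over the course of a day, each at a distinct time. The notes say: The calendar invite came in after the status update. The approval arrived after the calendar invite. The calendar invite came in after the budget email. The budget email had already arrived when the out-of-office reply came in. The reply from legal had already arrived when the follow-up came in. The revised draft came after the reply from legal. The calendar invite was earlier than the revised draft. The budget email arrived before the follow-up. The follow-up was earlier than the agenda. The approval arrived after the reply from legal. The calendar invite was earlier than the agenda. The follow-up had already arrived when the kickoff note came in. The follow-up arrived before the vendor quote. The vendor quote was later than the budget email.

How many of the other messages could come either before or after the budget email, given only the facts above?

2

Forced after the budget email: the agenda, the approval, the calendar invite, the follow-up, the kickoff note, the out-of-office reply, the revised draft, and the vendor quote.
That leaves the reply from legal and the status update with no forced order relative to the budget email — 2.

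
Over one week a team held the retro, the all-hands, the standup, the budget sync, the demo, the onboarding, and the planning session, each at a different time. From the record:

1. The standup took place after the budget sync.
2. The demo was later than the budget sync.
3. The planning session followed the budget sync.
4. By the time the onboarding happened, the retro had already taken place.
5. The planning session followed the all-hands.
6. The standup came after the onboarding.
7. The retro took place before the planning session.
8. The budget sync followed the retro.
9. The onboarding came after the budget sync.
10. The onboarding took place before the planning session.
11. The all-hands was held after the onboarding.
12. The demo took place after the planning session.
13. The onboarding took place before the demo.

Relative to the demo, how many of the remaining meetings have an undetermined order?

1

Forced before the demo: the all-hands, the budget sync, the onboarding, the planning session, and the retro.
That leaves the standup with no forced order relative to the demo — 1.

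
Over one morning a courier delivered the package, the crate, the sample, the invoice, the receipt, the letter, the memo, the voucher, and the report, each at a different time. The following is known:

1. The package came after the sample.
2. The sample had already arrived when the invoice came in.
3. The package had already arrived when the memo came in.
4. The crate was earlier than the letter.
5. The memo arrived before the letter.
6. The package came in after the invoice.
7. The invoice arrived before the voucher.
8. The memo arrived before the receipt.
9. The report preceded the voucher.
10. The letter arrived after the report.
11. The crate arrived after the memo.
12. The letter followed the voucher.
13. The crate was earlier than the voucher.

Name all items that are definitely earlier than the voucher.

the crate, the invoice, the memo, the package, the report, the sample

Directly stated before the voucher: the crate, the invoice, and the report.
The memo reaches the voucher via the memo → the crate → the voucher.
The package reaches the voucher via the package → the memo → the crate → the voucher.
The sample reaches the voucher via the sample → the invoice → the voucher.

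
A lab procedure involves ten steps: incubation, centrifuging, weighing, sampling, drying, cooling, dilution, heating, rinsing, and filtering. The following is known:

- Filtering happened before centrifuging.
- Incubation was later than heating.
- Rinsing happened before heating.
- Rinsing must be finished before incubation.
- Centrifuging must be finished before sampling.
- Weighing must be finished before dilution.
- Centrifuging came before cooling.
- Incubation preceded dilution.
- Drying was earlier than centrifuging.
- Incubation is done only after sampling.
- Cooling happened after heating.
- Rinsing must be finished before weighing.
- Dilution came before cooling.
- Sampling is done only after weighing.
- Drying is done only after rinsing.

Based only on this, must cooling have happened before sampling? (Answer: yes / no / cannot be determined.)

no

Tracing the constraints gives sampling → incubation → dilution → cooling, so sampling must come before cooling.
That means cooling cannot be before sampling.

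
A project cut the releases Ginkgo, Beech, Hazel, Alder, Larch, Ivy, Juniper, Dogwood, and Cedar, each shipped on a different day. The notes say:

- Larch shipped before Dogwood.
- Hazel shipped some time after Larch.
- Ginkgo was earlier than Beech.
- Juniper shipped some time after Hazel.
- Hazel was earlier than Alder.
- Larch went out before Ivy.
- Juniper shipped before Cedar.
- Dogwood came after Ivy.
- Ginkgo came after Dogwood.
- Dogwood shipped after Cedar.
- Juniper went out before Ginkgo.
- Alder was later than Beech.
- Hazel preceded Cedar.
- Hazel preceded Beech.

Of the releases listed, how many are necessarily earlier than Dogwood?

Directly stated before Dogwood: Cedar, Ivy, and Larch.
Hazel reaches Dogwood via Hazel → Cedar → Dogwood.
Juniper reaches Dogwood via Juniper → Cedar → Dogwood.
No chain forces Alder (or any of the others) ahead of Dogwood.
That's Cedar, Hazel, Ivy, Juniper, and Larch — 5 in all.

5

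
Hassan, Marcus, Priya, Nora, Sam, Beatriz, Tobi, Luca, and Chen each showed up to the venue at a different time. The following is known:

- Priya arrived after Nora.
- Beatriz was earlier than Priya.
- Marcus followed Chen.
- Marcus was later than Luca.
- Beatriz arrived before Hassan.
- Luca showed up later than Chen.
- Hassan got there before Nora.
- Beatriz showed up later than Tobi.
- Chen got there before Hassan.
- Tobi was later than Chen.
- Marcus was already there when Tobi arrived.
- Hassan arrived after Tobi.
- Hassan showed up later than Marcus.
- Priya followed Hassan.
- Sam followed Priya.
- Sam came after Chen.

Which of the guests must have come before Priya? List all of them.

Directly stated before Priya: Beatriz, Hassan, and Nora.
Chen reaches Priya via Chen → Hassan → Priya.
Luca reaches Priya via Luca → Marcus → Hassan → Priya.
Marcus reaches Priya via Marcus → Hassan → Priya.
Likewise Tobi reaches Priya by chaining the stated constraints.
No chain forces Sam ahead of Priya.

Beatriz, Chen, Hassan, Luca, Marcus, Nora, Tobi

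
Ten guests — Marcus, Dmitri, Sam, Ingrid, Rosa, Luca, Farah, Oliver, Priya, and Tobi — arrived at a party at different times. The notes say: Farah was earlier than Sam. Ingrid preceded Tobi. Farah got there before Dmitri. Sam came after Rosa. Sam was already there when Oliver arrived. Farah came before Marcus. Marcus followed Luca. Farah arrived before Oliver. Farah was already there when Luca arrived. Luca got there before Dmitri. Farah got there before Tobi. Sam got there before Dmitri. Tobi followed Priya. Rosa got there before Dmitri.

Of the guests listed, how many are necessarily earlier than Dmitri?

Directly stated before Dmitri: Farah, Luca, Rosa, and Sam.
No chain forces Tobi (or any of the others) ahead of Dmitri.
That's Farah, Luca, Rosa, and Sam — 4 in all.

4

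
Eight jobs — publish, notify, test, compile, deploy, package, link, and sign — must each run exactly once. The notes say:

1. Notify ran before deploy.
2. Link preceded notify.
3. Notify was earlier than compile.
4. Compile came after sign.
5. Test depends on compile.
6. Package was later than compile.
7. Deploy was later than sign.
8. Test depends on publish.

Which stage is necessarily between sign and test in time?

compile

Tracing the constraints gives sign → compile → test, so compile sits after sign and before test.
No other stage is forced both after sign and before test.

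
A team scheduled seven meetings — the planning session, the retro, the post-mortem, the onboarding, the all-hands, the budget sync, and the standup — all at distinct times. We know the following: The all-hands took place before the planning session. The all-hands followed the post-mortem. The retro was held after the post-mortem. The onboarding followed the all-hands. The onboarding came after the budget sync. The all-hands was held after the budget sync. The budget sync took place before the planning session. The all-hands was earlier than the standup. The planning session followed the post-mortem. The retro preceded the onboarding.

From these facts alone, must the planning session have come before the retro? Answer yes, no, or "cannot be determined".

cannot be determined

No chain of stated constraints runs from the planning session to the retro, and none runs from the retro to the planning session either.
So the relative order of the planning session and the retro is not fixed by the given facts.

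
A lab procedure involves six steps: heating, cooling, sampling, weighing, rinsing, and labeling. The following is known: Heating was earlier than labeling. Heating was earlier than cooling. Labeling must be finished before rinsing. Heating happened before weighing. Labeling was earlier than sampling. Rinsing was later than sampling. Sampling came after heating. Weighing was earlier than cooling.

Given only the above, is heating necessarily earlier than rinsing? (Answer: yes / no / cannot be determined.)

yes

Chain the constraints: heating → labeling → rinsing. Each link is directly stated, so heating comes before rinsing.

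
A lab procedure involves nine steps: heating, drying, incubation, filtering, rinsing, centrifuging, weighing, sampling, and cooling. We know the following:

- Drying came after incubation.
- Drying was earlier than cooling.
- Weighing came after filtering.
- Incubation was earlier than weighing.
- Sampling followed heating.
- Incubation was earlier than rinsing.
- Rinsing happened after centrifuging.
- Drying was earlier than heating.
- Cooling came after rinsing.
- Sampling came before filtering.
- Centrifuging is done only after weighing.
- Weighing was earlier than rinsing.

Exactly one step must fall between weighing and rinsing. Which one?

Tracing the constraints gives weighing → centrifuging → rinsing, so centrifuging sits after weighing and before rinsing.
No other step is forced both after weighing and before rinsing.

centrifuging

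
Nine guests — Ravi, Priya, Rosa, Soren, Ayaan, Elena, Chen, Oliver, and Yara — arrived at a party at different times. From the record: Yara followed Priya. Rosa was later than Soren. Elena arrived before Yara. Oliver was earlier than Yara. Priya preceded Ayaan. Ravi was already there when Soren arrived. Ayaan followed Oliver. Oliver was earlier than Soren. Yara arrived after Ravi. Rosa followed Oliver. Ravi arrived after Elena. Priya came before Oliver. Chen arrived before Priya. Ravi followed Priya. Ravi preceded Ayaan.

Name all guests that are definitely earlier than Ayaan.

Chen, Elena, Oliver, Priya, Ravi

Directly stated before Ayaan: Oliver, Priya, and Ravi.
Chen reaches Ayaan via Chen → Priya → Ayaan.
Elena reaches Ayaan via Elena → Ravi → Ayaan.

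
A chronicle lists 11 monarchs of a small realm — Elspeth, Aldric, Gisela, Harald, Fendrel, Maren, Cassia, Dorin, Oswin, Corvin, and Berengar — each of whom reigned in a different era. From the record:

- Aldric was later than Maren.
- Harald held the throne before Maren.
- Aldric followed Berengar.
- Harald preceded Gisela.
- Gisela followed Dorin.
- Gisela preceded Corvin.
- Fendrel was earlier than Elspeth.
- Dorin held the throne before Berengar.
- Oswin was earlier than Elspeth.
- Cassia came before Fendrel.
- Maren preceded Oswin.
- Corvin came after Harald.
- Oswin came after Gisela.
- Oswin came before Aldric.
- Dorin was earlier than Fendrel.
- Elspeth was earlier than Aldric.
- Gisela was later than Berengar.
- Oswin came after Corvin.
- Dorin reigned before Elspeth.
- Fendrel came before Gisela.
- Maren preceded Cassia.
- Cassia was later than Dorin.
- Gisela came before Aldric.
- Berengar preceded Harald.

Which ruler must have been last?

Aldric

Every other ruler has a chain of constraints placing them before Aldric, so Aldric is last.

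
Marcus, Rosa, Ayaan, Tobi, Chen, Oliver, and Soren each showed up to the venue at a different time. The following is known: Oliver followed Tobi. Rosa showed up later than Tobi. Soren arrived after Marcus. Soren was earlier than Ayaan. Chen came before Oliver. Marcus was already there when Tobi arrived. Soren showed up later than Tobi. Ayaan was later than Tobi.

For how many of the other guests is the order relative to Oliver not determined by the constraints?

3

Forced before Oliver: Chen, Marcus, and Tobi.
That leaves Ayaan, Rosa, and Soren with no forced order relative to Oliver — 3.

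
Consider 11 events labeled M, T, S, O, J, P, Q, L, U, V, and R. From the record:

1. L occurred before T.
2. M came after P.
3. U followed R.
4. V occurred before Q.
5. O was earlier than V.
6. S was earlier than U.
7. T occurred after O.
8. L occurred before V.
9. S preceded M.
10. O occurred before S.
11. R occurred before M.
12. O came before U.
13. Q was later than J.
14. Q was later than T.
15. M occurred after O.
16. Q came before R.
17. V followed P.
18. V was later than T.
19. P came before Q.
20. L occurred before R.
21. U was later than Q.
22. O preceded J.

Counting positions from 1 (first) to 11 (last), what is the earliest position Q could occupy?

J, L, O, P, T, and V must all come before Q — 6 forced predecessors.
Nothing else is forced ahead of Q, so its earliest slot is position 6 + 1 = 7.

7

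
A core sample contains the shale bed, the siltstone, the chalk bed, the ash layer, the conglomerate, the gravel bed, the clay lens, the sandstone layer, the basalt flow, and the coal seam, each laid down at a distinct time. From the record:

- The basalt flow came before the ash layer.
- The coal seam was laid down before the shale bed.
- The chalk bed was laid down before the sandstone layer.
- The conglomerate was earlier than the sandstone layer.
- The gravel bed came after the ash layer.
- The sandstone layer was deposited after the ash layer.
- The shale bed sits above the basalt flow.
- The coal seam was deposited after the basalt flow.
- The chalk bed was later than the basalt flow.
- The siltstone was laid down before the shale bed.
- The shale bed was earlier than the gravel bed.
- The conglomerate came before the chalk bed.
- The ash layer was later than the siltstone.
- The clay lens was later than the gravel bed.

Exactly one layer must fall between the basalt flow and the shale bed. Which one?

the coal seam

Tracing the constraints gives the basalt flow → the coal seam → the shale bed, so the coal seam sits after the basalt flow and before the shale bed.
No other layer is forced both after the basalt flow and before the shale bed.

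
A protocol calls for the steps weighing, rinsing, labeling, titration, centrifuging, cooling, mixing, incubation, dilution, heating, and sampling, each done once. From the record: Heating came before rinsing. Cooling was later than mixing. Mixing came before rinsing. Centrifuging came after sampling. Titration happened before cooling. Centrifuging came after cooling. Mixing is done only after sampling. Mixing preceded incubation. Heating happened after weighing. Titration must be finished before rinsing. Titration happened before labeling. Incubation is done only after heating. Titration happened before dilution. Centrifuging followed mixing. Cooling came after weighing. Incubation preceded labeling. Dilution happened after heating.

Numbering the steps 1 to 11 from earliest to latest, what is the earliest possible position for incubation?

Heating, mixing, sampling, and weighing must all come before incubation — 4 forced predecessors.
Nothing else is forced ahead of incubation, so its earliest slot is position 4 + 1 = 5.

5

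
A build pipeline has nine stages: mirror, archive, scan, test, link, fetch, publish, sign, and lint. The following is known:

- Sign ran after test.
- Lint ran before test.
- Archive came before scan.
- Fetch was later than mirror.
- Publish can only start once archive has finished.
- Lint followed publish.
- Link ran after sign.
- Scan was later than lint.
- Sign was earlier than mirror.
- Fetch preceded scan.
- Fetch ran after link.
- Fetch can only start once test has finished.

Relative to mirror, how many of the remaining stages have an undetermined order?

Forced before mirror: archive, lint, publish, sign, and test; forced after mirror: fetch and scan.
That leaves link with no forced order relative to mirror — 1.

1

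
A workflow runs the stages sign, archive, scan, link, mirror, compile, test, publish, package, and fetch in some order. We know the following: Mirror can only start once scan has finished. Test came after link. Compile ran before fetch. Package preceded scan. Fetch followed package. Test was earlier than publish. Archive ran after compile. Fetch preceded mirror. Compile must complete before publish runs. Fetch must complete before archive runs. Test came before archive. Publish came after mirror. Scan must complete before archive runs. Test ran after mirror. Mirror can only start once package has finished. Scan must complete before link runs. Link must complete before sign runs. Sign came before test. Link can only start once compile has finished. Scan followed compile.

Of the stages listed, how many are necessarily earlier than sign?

Directly stated before sign: link.
Compile reaches sign via compile → link → sign.
Package reaches sign via package → scan → link → sign.
Scan reaches sign via scan → link → sign.
No chain forces archive (or any of the others) ahead of sign.
That's compile, link, package, and scan — 4 in all.

4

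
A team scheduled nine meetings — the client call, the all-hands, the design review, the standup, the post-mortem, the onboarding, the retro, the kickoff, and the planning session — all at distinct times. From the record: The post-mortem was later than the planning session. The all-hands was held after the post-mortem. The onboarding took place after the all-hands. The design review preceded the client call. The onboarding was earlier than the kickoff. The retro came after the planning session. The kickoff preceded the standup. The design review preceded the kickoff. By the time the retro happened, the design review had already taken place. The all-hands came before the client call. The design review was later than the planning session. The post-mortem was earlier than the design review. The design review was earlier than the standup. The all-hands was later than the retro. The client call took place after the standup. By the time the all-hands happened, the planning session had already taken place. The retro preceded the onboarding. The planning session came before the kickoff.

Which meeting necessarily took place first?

The planning session has a chain of constraints placing it before every other meeting, so the planning session must be first.

the planning session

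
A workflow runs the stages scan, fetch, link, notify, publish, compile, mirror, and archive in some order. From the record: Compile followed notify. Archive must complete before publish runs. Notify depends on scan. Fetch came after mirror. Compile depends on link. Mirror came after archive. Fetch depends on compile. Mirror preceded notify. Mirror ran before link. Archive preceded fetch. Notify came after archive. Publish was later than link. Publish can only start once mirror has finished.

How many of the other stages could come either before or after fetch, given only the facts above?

1

Forced before fetch: archive, compile, link, mirror, notify, and scan.
That leaves publish with no forced order relative to fetch — 1.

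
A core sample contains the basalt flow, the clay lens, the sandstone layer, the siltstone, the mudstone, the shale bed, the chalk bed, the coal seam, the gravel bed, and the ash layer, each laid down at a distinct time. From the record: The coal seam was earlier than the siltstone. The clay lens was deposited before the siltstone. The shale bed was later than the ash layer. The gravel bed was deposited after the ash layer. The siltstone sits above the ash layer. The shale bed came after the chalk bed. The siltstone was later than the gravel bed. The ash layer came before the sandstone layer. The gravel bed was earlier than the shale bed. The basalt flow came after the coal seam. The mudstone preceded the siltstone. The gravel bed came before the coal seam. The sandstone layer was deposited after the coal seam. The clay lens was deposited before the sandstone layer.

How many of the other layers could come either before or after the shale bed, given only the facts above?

Forced before the shale bed: the ash layer, the chalk bed, and the gravel bed.
That leaves the basalt flow, the clay lens, the coal seam, the mudstone, the sandstone layer, and the siltstone with no forced order relative to the shale bed — 6.

6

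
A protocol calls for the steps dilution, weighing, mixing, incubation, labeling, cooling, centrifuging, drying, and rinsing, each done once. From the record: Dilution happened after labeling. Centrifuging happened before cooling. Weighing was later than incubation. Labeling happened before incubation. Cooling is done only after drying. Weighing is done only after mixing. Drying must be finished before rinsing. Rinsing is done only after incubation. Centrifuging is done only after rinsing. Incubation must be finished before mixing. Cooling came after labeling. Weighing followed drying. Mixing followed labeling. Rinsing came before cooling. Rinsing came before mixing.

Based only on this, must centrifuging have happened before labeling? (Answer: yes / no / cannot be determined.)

no

Tracing the constraints gives labeling → incubation → rinsing → centrifuging, so labeling must come before centrifuging.
That means centrifuging cannot be before labeling.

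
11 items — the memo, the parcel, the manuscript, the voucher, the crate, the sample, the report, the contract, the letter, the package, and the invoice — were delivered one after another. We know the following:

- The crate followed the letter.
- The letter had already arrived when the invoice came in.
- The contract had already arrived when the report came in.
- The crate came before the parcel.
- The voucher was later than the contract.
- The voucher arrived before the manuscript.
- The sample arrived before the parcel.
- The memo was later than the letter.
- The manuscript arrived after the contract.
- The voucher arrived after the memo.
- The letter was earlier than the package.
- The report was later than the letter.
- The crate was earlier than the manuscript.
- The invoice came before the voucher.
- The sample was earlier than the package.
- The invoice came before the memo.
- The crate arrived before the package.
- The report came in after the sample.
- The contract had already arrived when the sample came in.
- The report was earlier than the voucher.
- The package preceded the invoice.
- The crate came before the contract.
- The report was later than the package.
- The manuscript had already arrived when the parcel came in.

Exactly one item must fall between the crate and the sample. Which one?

Tracing the constraints gives the crate → the contract → the sample, so the contract sits after the crate and before the sample.
No other item is forced both after the crate and before the sample.

the contract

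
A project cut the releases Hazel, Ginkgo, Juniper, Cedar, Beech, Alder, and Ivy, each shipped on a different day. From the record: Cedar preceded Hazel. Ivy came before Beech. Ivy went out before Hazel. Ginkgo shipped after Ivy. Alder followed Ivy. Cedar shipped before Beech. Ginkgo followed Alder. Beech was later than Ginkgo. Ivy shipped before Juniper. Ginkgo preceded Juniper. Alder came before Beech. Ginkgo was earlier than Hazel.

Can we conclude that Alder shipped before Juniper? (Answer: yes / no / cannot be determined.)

Chain the constraints: Alder → Ginkgo → Juniper. Each link is directly stated, so Alder comes before Juniper.

yes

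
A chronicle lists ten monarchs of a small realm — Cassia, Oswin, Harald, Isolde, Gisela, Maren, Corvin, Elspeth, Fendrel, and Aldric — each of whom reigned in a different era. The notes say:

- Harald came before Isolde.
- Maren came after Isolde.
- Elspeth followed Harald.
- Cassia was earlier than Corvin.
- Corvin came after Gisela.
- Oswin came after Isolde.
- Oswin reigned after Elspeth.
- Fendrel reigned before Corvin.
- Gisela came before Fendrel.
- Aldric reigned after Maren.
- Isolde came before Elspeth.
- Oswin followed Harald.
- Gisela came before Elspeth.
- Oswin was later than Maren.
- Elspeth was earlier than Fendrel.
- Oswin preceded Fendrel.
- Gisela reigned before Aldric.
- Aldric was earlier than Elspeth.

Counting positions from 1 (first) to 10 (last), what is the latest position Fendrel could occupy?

9

Fendrel must come before Corvin — 1 ruler forced after them.
Everything else can be placed before Fendrel in some valid order, so Fendrel can sit as late as position 10 − 1 = 9.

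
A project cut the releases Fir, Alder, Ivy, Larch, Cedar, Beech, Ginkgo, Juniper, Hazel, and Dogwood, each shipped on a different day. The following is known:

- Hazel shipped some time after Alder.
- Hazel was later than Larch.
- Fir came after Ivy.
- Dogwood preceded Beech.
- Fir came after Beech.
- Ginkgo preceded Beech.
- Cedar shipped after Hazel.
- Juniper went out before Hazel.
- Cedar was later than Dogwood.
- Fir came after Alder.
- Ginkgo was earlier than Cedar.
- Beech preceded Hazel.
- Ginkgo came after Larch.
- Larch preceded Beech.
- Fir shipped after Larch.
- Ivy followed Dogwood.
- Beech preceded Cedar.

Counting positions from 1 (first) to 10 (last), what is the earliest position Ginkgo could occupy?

Larch must come before Ginkgo — 1 forced predecessor.
Nothing else is forced ahead of Ginkgo, so its earliest slot is position 1 + 1 = 2.

2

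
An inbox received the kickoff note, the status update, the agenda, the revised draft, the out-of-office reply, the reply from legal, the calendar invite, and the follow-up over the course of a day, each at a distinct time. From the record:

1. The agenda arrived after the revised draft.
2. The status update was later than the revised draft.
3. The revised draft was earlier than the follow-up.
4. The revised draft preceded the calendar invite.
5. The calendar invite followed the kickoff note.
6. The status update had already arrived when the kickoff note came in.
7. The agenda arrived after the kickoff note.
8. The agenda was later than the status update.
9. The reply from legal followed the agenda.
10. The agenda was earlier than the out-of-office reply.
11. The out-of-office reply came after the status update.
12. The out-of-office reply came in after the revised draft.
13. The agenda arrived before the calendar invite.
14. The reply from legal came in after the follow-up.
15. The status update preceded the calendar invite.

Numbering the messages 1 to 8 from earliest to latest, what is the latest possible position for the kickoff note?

The kickoff note must come before the agenda, the calendar invite, the out-of-office reply, and the reply from legal — 4 messages forced after it.
Everything else can be placed before the kickoff note in some valid order, so the kickoff note can sit as late as position 8 − 4 = 4.

4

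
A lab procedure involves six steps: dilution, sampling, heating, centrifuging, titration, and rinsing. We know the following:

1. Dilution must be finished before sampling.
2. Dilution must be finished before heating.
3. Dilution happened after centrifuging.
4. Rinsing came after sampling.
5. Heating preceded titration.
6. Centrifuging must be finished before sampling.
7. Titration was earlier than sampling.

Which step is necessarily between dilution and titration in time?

heating

Tracing the constraints gives dilution → heating → titration, so heating sits after dilution and before titration.
No other step is forced both after dilution and before titration.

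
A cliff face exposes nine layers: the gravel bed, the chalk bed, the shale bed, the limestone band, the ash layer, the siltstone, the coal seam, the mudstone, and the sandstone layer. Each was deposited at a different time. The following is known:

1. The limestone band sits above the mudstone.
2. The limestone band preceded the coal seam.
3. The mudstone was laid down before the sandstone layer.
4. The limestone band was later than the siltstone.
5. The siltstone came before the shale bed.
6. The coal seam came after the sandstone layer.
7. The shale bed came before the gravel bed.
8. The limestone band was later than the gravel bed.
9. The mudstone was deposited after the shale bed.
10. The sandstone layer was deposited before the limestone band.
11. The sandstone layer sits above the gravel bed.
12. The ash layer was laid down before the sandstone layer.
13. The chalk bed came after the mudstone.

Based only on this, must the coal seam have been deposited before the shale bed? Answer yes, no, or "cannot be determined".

Tracing the constraints gives the shale bed → the mudstone → the limestone band → the coal seam, so the shale bed must come before the coal seam.
That means the coal seam cannot be before the shale bed.

no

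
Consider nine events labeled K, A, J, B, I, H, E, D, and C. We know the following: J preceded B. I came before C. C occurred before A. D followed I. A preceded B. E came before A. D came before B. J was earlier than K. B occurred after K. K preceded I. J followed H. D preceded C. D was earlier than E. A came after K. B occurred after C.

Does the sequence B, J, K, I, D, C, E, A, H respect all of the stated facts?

no

The constraints require K before B, but in the proposed sequence B appears ahead of K. That one violation is enough.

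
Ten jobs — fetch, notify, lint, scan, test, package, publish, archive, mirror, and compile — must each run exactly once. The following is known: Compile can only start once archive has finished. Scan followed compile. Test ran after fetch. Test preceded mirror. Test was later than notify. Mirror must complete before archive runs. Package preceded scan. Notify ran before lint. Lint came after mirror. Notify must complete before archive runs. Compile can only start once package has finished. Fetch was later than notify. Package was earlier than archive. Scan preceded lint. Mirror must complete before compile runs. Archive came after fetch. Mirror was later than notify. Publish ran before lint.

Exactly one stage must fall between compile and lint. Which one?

scan

Tracing the constraints gives compile → scan → lint, so scan sits after compile and before lint.
No other stage is forced both after compile and before lint.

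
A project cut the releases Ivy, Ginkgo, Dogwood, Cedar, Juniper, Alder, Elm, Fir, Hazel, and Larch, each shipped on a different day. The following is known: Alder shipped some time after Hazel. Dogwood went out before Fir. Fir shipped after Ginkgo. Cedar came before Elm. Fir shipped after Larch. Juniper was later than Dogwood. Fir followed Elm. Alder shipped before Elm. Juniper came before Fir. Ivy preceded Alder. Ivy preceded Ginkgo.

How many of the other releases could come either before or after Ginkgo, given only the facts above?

7

Forced before Ginkgo: Ivy; forced after Ginkgo: Fir.
That leaves Alder, Cedar, Dogwood, Elm, Hazel, Juniper, and Larch with no forced order relative to Ginkgo — 7.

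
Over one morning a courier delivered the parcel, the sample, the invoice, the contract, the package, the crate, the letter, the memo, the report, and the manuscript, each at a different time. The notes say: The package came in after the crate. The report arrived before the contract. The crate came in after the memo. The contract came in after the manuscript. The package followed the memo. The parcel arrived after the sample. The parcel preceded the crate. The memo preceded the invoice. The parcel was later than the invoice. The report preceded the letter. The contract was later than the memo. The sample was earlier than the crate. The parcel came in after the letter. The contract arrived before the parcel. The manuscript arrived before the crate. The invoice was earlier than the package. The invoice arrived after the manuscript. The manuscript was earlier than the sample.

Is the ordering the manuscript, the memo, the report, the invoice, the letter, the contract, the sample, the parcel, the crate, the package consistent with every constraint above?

yes

Check each stated constraint against the proposed order — e.g. the manuscript is ahead of the crate; the memo is ahead of the package. Every pair is in the required order; nothing is violated.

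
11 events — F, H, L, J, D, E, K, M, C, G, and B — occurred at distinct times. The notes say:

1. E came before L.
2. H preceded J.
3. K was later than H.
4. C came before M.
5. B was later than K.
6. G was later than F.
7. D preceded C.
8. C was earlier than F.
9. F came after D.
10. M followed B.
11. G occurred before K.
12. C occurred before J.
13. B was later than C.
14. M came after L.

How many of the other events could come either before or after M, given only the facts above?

Forced before M: B, C, D, E, F, G, H, K, and L.
That leaves J with no forced order relative to M — 1.

1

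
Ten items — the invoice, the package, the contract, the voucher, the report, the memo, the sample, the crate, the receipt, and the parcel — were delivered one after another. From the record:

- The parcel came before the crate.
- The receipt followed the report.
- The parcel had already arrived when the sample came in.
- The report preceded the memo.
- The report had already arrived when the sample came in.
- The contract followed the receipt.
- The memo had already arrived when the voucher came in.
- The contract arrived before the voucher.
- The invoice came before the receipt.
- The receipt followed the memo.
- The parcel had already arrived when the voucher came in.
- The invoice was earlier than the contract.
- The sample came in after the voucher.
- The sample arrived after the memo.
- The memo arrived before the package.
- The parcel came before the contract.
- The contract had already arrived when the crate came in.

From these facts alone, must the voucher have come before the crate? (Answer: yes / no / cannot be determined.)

No chain of stated constraints runs from the voucher to the crate, and none runs from the crate to the voucher either.
So the relative order of the voucher and the crate is not fixed by the given facts.

cannot be determined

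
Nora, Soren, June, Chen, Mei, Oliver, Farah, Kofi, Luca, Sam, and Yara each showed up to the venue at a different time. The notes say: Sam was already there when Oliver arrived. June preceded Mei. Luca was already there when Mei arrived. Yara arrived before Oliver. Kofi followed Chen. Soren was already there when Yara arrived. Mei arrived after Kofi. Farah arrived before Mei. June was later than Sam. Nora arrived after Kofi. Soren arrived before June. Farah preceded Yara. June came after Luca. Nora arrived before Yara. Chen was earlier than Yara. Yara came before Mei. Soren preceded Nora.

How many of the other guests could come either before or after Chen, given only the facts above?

5

Forced after Chen: Kofi, Mei, Nora, Oliver, and Yara.
That leaves Farah, June, Luca, Sam, and Soren with no forced order relative to Chen — 5.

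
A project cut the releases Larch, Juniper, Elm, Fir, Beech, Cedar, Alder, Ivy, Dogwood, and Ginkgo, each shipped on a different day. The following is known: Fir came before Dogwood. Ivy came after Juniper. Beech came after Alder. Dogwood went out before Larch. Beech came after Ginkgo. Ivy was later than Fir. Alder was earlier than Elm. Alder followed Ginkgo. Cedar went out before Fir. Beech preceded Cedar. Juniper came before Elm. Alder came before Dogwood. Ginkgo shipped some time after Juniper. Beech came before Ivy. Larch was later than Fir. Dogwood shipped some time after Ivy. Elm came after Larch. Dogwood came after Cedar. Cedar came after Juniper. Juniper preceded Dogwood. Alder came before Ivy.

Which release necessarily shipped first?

Juniper has a chain of constraints placing it before every other release, so Juniper must be first.

Juniper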